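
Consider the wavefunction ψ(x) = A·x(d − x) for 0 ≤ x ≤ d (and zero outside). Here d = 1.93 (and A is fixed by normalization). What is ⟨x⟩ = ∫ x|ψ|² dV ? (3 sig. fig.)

⟨x⟩ ≈ 0.965

The expectation value is the |ψ|²-weighted average of x: ∫ x|ψ|² dx.
Evaluating both integrals, ⟨x⟩ = d/2.
With d = 1.93, ⟨x⟩ = 0.9650.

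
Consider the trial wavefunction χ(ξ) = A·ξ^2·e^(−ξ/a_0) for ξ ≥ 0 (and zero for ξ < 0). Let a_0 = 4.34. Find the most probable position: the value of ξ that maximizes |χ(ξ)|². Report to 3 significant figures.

ξ ≈ 8.68

The maximum of |χ(ξ)|² occurs where its derivative vanishes.
Solving yields ξ = 2·a_0.
With a_0 = 4.34, the most probable position is 8.680.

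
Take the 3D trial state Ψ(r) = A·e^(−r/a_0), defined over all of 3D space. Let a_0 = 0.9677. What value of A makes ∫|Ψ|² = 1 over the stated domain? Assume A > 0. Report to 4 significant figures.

Normalization requires ∫|Ψ|² 4πr² dr = 1, integrated from 0 to ∞.
In 3D with spherical symmetry the volume element is 4πr² dr.
With Ψ = A·e^(−r/a_0), the integral evaluates to A²·[π·a_0^3].
So A² = (π·a_0^3)^(−1).
Plugging in a_0 = 0.9677 yields A = 0.59267.

A ≈ 0.5927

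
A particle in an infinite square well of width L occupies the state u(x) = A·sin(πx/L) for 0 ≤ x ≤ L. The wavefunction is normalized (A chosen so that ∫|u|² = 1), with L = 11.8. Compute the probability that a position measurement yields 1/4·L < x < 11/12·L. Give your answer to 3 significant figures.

P ≈ 0.905

P = ∫_{1/4·L}^{11/12·L} |u(x)|² dx.
With A² fixed by ∫|u|² = 1, i.e. A² = (L/2)^(−1), substitute and integrate.
In terms of t = x/L (A² and the length scale cancel between numerator and denominator), P = [∫_{1/4}^{11/12} sin(π·t)^2 dt] / [∫_{0}^{1} sin(π·t)^2 dt].
An antiderivative of sin(π·t)^2 is t/2 - sin(2·π·t)/(4·π); evaluating from 1/4 to 11/12 gives 3/(8·π) + 1/3, while the full integral is 1/2.
Taking the ratio, P = (9 + 8·π)/(12·π).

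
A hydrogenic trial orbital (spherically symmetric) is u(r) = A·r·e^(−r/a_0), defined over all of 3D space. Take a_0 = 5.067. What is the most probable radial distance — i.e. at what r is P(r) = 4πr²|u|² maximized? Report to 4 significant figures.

Differentiate P(r) = 4πr²|u|² with respect to r and set to zero.
This gives r = 2·a_0.
With a_0 = 5.067, the most probable radial distance is 10.134.

r ≈ 10.13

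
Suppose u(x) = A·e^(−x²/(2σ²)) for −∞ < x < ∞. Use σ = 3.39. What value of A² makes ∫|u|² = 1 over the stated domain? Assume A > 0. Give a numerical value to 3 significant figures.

The normalization condition is ∫|u|² dx = 1 from −∞ to ∞.
Carrying out the integral gives A² · √(π)·σ.
So A² = (√(π)·σ)^(−1).
With σ = 3.39: A² = 0.1664 and A = 0.4080.

A^2 ≈ 0.166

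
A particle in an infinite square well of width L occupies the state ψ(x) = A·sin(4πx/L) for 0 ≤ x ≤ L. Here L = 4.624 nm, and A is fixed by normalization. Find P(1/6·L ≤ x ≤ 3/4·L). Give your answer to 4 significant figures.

P ≈ 0.5489

The probability is P = ∫ |ψ|² dx over [1/6·L, 3/4·L].
With A² fixed by ∫|ψ|² = 1, i.e. A² = (L/2)^(−1), substitute and integrate.
Substituting u = x/L, A² and the length scale cancel in the ratio: P = ∫_{1/6}^{3/4} sin(4·π·u)^2 du / ∫_{0}^{1} sin(4·π·u)^2 du.
With ∫ sin(4·π·u)^2 du = u/2 - sin(4·π·u)·cos(4·π·u)/(8·π) + C, the region integral is -√(3)/(32·π) + 7/24 and the full one is 1/2.
Evaluating gives P = -√(3)/(16·π) + 7/12.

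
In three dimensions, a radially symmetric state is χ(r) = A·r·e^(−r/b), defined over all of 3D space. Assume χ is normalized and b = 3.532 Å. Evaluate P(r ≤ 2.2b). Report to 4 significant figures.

Integrate the radial probability density 4πr²|χ|² over r ≤ 2.2b.
The full normalization integral is A²·[3·π·b^5] = 1, fixing A².
Substituting u = r/b, A², 4π and the length scale all cancel in the ratio: P = ∫_{0}^{2.2} u^4·e^(-2·u) du / ∫_{0}^{∞} u^4·e^(-2·u) du.
With ∫ u^4·e^(-2·u) du = -(u^4/2 + u^3 + 3·u^2/2 + 3·u/2 + 3/4)·e^(-2·u) + C, the region integral is ≈ 0.336612 and the full one is 3/4.
Taking the ratio yields P = 0.44882.

P ≈ 0.4488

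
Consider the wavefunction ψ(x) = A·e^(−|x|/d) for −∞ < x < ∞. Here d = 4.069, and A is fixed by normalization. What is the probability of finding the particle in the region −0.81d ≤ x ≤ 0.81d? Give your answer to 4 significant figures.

P ≈ 0.8021

The probability is P = ∫ |ψ|² dx over [−0.81d, 0.81d].
Since A² = 1/(d), this is the region integral divided by the full normalization integral.
Both integrals are even about x = 0, so only the x ≥ 0 halves are needed (the factors of 2 cancel). Substituting u = x/d, A² and the length scale cancel in the ratio: P = ∫_{0}^{0.81} e^(-2·u) du / ∫_{0}^{∞} e^(-2·u) du.
An antiderivative of e^(-2·u) is -e^(-2·u)/2; evaluating from 0 to 0.81 gives 1/2 - e^(-81/50)/2, while the full integral is 1/2.
The result is P = 0.80210.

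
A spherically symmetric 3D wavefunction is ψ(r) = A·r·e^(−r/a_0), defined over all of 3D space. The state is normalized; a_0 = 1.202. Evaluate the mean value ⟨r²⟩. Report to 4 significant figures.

The expectation value is the |ψ|²-weighted average of r^2: ∫ r^2|ψ|² 4πr² dr.
Since the A² factors cancel between numerator and denominator, ⟨r²⟩ = 15·a_0^2/2.
With a_0 = 1.202, ⟨r^2⟩ = 10.836.

⟨r^2⟩ ≈ 10.84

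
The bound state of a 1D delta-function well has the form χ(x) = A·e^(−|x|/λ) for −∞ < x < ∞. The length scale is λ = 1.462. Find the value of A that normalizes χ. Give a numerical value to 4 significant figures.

We need A² ∫|f|² dx = 1, taking the integral from −∞ to ∞.
∫|χ|² dx = A²·(λ).
Setting this equal to 1 gives A² = 1/(λ).
Plugging in λ = 1.462 yields A = 0.82704.

A ≈ 0.8270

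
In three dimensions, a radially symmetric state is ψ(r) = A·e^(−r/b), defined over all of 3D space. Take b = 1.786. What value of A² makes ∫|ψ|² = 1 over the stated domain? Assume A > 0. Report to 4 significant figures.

A^2 ≈ 0.05587

We need A² ∫|f|² 4πr² dr = 1, taking the integral from 0 to ∞.
The angular integral contributes 4π, leaving ∫₀^∞ r²|ψ|² dr.
With ∫₀^∞ r^2 e^(−αr) dr = 2!/α^3, carrying out the integral gives A² · π·b^3.
With b = 1.786: A² = 0.055873 and A = 0.23638.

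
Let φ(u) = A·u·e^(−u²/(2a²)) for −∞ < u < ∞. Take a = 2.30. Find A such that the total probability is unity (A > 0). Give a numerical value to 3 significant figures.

A ≈ 0.305

The normalization condition is ∫|φ|² du = 1 from −∞ to ∞.
With ∫_{−∞}^{∞} u^(2m) e^(−αu²) du = (2m−1)!!·√π / (2^m α^(m+1/2)), with φ = A·u·e^(−u²/(2a²)), the integral evaluates to A²·[√(π)·a^3/2].
So A² = (√(π)·a^3/2)^(−1).
With a = 2.30: A² = 0.09274 and A = 0.3045.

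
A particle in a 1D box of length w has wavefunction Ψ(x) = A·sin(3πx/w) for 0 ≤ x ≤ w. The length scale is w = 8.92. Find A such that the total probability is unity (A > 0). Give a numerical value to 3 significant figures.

A ≈ 0.474

Require ∫ |Ψ|² dx = 1 over the whole domain.
Using sin²θ = (1 − cos 2θ)/2, the integral (without the A² prefactor) comes out to w/2.
Setting this equal to 1 gives A² = 1/(w/2).
With w = 8.92: A² = 0.2242 and A = 0.4735.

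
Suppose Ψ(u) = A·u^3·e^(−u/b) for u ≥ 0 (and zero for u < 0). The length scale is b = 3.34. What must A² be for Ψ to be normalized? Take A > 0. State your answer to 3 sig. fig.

A^2 ≈ 0.0000383

Require ∫ |Ψ|² du = 1 over the whole domain.
Carrying out the integral gives A² · 45·b^7/8.
So A² = (45·b^7/8)^(−1).
Substituting b = 3.34 gives A² = 0.00003834, so A = 0.006192.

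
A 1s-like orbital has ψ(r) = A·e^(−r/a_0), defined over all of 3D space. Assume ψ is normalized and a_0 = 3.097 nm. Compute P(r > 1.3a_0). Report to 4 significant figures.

Integrate the radial probability density 4πr²|ψ|² over r > 1.3a_0.
The full normalization integral is A²·[π·a_0^3] = 1, fixing A².
Substituting u = r/a_0, A², 4π and the length scale all cancel in the ratio: P = ∫_{1.3}^{∞} u^2·e^(-2·u) du / ∫_{0}^{∞} u^2·e^(-2·u) du.
With ∫ u^2·e^(-2·u) du = -(2·u^2 + 2·u + 1)·e^(-2·u)/4 + C, the region integral is 349·e^(-13/5)/200 and the full one is 1/4.
The region integral divided by the full integral gives P = 0.51843.

P ≈ 0.5184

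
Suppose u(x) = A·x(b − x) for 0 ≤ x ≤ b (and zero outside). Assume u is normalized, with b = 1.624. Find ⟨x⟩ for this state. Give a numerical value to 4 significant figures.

⟨x⟩ ≈ 0.8120

The expectation value is the |u|²-weighted average of x: ∫ x|u|² dx.
Evaluating both integrals, ⟨x⟩ = b/2.
Putting b = 1.624 gives 0.81200.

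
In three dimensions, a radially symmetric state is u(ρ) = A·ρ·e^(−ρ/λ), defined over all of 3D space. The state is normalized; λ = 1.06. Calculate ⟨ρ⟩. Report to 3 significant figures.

The expectation value is the |u|²-weighted average of ρ: ∫ ρ|u|² 4πρ² dρ.
Recall ∫₀^∞ ρ^m e^(−ρ/β) dρ = m!·β^(m+1), the ratio of the moment integral to the normalization integral gives ⟨ρ⟩ = 5·λ/2.
Putting λ = 1.06 gives 2.650.

⟨ρ⟩ ≈ 2.65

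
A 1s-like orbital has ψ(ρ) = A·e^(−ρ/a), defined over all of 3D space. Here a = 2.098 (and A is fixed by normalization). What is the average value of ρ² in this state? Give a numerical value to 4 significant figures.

By definition ⟨ρ²⟩ = ∫ ρ^2 |ψ(ρ)|² 4πρ² dρ.
Since the A² factors cancel between numerator and denominator, ⟨ρ²⟩ = 3·a^2.
With a = 2.098, ⟨ρ^2⟩ = 13.205.

⟨ρ^2⟩ ≈ 13.20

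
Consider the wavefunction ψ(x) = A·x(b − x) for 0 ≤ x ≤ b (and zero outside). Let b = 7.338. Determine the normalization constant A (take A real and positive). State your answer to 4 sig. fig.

A ≈ 0.03755

Normalization requires ∫|ψ|² dx = 1, integrated from 0 to b.
Expanding the polynomial and integrating term by term, the integral (without the A² prefactor) comes out to b^5/30.
So A² = (b^5/30)^(−1).
With b = 7.338: A² = 0.0014100 and A = 0.037551.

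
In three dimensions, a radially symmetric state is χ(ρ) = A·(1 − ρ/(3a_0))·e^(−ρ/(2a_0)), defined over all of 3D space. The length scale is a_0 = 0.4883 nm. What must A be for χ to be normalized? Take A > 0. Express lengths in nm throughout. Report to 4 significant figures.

A ≈ 1.013 nm^(-3/2)

Normalization requires ∫|χ|² 4πρ² dρ = 1, integrated from 0 to ∞.
Using ∫₀^∞ ρⁿ e^(−αρ) dρ = n!/αⁿ⁺¹, the integral (without the A² prefactor) comes out to 8·π·a_0^3/3.
Setting this equal to 1 gives A² = 1/(8·π·a_0^3/3).
With a_0 = 0.4883: A² = 1.0252 and A = 1.0125.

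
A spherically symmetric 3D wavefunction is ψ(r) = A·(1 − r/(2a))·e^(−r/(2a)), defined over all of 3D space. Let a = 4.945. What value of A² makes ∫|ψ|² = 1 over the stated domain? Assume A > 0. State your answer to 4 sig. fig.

A^2 ≈ 0.0003290

The normalization condition is ∫|ψ|² 4πr² dr = 1 from 0 to ∞.
The angular integral contributes 4π, leaving ∫₀^∞ r²|ψ|² dr.
Carrying out the integral gives A² · 8·π·a^3.
Hence A² = 1/[8·π·a^3].
Plugging in a = 4.945 yields A = 0.018140.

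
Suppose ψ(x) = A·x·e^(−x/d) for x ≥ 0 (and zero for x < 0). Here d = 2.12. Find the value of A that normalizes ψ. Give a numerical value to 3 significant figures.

A ≈ 0.648

Normalization requires ∫|ψ|² dx = 1, integrated from 0 to ∞.
The integral (without the A² prefactor) comes out to d^3/4.
Hence A² = 1/[d^3/4].
Plugging in d = 2.12 yields A = 0.6479.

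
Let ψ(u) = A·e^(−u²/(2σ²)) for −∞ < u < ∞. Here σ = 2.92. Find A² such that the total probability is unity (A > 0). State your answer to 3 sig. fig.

Require ∫ |ψ|² du = 1 over the whole domain.
Differentiating ∫e^(−αu²) du = √(π/α) under α to get the higher moments, the integral (without the A² prefactor) comes out to √(π)·σ.
Substituting σ = 2.92 gives A² = 0.1932, so A = 0.4396.

A^2 ≈ 0.193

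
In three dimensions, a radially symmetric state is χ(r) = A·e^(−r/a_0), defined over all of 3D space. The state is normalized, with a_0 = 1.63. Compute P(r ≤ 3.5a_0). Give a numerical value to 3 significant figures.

P = ∫ |χ|² 4πr² dr over r ≤ 3.5a_0.
Normalization gives A² = 1/(π·a_0^3).
Let u = r/a_0; then A², 4π and the length scale all cancel, so P = ∫_{0}^{3.5} u^2·e^(-2·u) du ÷ ∫_{0}^{∞} u^2·e^(-2·u) du.
An antiderivative of u^2·e^(-2·u) is -(2·u^2 + 2·u + 1)·e^(-2·u)/4; evaluating from 0 to 3.5 gives 1/4 - 65·e^(-7)/8, while the full integral is 1/4.
Taking the ratio yields P = 0.9704.

P ≈ 0.970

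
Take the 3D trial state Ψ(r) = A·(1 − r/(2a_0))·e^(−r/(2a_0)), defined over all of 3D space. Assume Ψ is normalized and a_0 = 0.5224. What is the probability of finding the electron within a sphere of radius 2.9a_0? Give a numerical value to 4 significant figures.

P ≈ 0.06758

P = ∫ |Ψ|² 4πr² dr over r ≤ 2.9a_0.
The full normalization integral is A²·[8·π·a_0^3] = 1, fixing A².
Substituting u = r/a_0, A², 4π and the length scale all cancel in the ratio: P = ∫_{0}^{2.9} u^2·(1 - u/2)^2·e^(-u) du / ∫_{0}^{∞} u^2·(1 - u/2)^2·e^(-u) du.
Using ∫ u^2·(1 - u/2)^2·e^(-u) du = -(u^4/4 + u^2 + 2·u + 2)·e^(-u), the numerator is ≈ 0.135152 and the denominator is 2.
Taking the ratio yields P = 0.067576.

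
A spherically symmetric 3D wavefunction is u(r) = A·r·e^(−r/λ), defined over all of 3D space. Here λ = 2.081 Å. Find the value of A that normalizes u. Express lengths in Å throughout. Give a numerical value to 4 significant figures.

A ≈ 0.05214 Å^(-5/2)

Require ∫ |u|² 4πr² dr = 1 over the whole domain.
(Spherical symmetry: dV = 4πr² dr.)
With ∫₀^∞ r^4 e^(−αr) dr = 4!/α^5, the integral (without the A² prefactor) comes out to 3·π·λ^5.
Substituting λ = 2.081 gives A² = 0.0027187, so A = 0.052142.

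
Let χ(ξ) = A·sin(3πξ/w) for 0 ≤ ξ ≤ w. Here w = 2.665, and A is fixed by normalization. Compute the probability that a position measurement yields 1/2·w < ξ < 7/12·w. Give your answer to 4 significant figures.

|χ|² is the probability density, so P = ∫_{1/2·w}^{7/12·w} |χ|² dξ.
With A² fixed by ∫|χ|² = 1, i.e. A² = (w/2)^(−1), substitute and integrate.
Let u = ξ/w; then A² and the length scale cancel, so P = ∫_{1/2}^{7/12} sin(3·π·u)^2 du ÷ ∫_{0}^{1} sin(3·π·u)^2 du.
With ∫ sin(3·π·u)^2 du = u/2 - sin(6·π·u)/(12·π) + C, the region integral is 1/(12·π) + 1/24 and the full one is 1/2.
This works out to P = (2 + π)/(12·π).

P ≈ 0.1364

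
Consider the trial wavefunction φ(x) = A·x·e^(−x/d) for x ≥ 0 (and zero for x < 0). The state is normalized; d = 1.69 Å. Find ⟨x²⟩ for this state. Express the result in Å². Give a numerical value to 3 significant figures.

By definition ⟨x²⟩ = ∫ x^2 |φ(x)|² dx.
The ratio of the moment integral to the normalization integral gives ⟨x²⟩ = 3·d^2.
With d = 1.69, ⟨x^2⟩ = 8.568.

⟨x^2⟩ ≈ 8.57 Å^2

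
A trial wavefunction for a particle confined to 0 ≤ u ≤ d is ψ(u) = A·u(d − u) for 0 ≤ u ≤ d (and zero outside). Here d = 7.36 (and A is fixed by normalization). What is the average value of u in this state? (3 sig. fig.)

⟨u⟩ ≈ 3.68

The expectation value is the |ψ|²-weighted average of u: ∫ u|ψ|² du.
The ratio of the moment integral to the normalization integral gives ⟨u⟩ = d/2.
Putting d = 7.36 gives 3.680.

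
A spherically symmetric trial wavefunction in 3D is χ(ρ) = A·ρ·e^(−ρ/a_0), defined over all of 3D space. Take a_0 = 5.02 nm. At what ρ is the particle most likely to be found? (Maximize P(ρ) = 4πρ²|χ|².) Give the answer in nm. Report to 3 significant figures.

Differentiate P(ρ) = 4πρ²|χ|² with respect to ρ and set to zero.
Solving yields ρ = 2·a_0.
With a_0 = 5.02, the most probable radial distance is 10.04 nm.

ρ ≈ 10.0 nm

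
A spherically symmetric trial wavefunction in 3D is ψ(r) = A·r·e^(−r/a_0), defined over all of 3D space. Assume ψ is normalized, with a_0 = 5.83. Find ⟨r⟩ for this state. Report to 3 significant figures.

By definition ⟨r⟩ = ∫ r |ψ(r)|² 4πr² dr.
Using ∫₀^∞ rⁿ e^(−αr) dr = n!/αⁿ⁺¹, evaluating both integrals, ⟨r⟩ = 5·a_0/2.
Putting a_0 = 5.83 gives 14.58.

⟨r⟩ ≈ 14.6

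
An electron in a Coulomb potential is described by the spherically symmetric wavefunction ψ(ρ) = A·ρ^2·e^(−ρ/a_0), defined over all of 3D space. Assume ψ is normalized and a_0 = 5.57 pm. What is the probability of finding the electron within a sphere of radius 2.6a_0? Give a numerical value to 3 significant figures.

P ≈ 0.268

With dV = 4πρ²dρ, the probability is ∫|ψ|² dV over ρ ≤ 2.6a_0.
The full normalization integral is A²·[45·π·a_0^7/2] = 1, fixing A².
In terms of u = ρ/a_0 (A², 4π and the length scale all cancel between numerator and denominator), P = [∫_{0}^{2.6} u^6·e^(-2·u) du] / [∫_{0}^{∞} u^6·e^(-2·u) du].
With ∫ u^6·e^(-2·u) du = -(4·u^6 + 12·u^5 + 30·u^4 + 60·u^3 + 90·u^2 + 90·u + 45)·e^(-2·u)/8 + C, the region integral is ≈ 1.5053 and the full one is 45/8.
Taking the ratio yields P = 0.2676.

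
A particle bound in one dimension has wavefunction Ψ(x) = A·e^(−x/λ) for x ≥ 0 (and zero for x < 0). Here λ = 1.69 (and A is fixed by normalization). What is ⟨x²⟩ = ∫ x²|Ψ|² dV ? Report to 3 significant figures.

⟨x²⟩ = ∫ x^2 |Ψ|² dx over the full domain.
Recall ∫₀^∞ x^m e^(−x/β) dx = m!·β^(m+1), evaluating both integrals, ⟨x²⟩ = λ^2/2.
Putting λ = 1.69 gives 1.428.

⟨x^2⟩ ≈ 1.43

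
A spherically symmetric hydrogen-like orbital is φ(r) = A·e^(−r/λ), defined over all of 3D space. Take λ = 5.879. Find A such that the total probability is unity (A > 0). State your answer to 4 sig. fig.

The normalization condition is ∫|φ|² 4πr² dr = 1 from 0 to ∞.
In 3D with spherical symmetry the volume element is 4πr² dr.
With φ = A·e^(−r/λ), the integral evaluates to A²·[π·λ^3].
So A² = (π·λ^3)^(−1).
Plugging in λ = 5.879 yields A = 0.039579.

A ≈ 0.03958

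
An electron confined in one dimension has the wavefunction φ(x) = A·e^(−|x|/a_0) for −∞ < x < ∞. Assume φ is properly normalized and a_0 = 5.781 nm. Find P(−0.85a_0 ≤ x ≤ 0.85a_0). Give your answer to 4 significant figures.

|φ|² is the probability density, so P = ∫_{−0.85a_0}^{0.85a_0} |φ|² dx.
With A² fixed by ∫|φ|² = 1, i.e. A² = (a_0)^(−1), substitute and integrate.
Both integrals are even about x = 0, so only the x ≥ 0 halves are needed (the factors of 2 cancel). In terms of u = x/a_0 (A² and the length scale cancel between numerator and denominator), P = [∫_{0}^{0.85} e^(-2·u) du] / [∫_{0}^{∞} e^(-2·u) du].
With ∫ e^(-2·u) du = -e^(-2·u)/2 + C, the region integral is 1/2 - e^(-17/10)/2 and the full one is 1/2.
This works out to P = 0.81732.

P ≈ 0.8173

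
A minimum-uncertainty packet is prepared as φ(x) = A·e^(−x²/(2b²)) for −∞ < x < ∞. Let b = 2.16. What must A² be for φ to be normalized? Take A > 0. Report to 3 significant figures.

A^2 ≈ 0.261

We need A² ∫|f|² dx = 1, taking the integral from −∞ to ∞.
With φ = A·e^(−x²/(2b²)), the integral evaluates to A²·[√(π)·b].
Hence A² = 1/[√(π)·b].
Substituting b = 2.16 gives A² = 0.2612, so A = 0.5111.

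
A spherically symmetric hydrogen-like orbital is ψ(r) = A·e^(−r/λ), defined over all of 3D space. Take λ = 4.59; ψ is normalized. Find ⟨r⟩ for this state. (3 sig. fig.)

⟨r⟩ = ∫ r |ψ|² 4πr² dr over the full domain.
Using ∫₀^∞ rⁿ e^(−αr) dr = n!/αⁿ⁺¹, since the A² factors cancel between numerator and denominator, ⟨r⟩ = 3·λ/2.
Putting λ = 4.59 gives 6.885.

⟨r⟩ ≈ 6.89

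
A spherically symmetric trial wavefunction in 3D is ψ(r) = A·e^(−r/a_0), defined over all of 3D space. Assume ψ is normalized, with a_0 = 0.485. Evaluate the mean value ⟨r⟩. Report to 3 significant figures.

By definition ⟨r⟩ = ∫ r |ψ(r)|² 4πr² dr.
Using ∫₀^∞ rⁿ e^(−αr) dr = n!/αⁿ⁺¹, since the A² factors cancel between numerator and denominator, ⟨r⟩ = 3·a_0/2.
With a_0 = 0.485, ⟨r⟩ = 0.7275.

⟨r⟩ ≈ 0.728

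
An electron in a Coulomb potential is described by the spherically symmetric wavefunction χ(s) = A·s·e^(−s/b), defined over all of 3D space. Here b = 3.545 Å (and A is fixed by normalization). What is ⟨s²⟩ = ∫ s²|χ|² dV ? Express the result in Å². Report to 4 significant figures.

The expectation value is the |χ|²-weighted average of s^2: ∫ s^2|χ|² 4πs² ds.
Evaluating both integrals, ⟨s²⟩ = 15·b^2/2.
Putting b = 3.545 gives 94.253.

⟨s^2⟩ ≈ 94.25 Å^2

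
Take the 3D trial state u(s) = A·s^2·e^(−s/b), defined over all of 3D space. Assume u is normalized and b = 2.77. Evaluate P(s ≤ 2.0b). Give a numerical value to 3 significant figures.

P ≈ 0.111

P = ∫ |u|² 4πs² ds over s ≤ 2.0b.
A² is fixed by ∫₀^∞ 4πs²|u|² ds = 1, i.e. A² = (45·π·b^7/2)^(−1).
In terms of t = s/b (A², 4π and the length scale all cancel between numerator and denominator), P = [∫_{0}^{2.0} t^6·e^(-2·t) dt] / [∫_{0}^{∞} t^6·e^(-2·t) dt].
An antiderivative of t^6·e^(-2·t) is -(4·t^6 + 12·t^5 + 30·t^4 + 60·t^3 + 90·t^2 + 90·t + 45)·e^(-2·t)/8; evaluating from 0 to 2.0 gives 45/8 - 2185·e^(-4)/8, while the full integral is 45/8.
This evaluates to P = 0.1107.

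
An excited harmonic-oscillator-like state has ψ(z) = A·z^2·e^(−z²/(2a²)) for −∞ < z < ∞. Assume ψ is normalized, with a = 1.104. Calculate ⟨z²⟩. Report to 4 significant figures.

The expectation value is the |ψ|²-weighted average of z^2: ∫ z^2|ψ|² dz.
With ∫_{−∞}^{∞} z^(2m) e^(−αz²) dz = (2m−1)!!·√π / (2^m α^(m+1/2)), evaluating both integrals, ⟨z²⟩ = 5·a^2/2.
Putting a = 1.104 gives 3.0470.

⟨z^2⟩ ≈ 3.047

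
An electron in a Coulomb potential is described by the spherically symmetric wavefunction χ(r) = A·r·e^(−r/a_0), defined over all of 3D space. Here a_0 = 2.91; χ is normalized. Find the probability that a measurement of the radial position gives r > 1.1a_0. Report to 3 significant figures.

With dV = 4πr²dr, the probability is ∫|χ|² dV over r > 1.1a_0.
A² is fixed by ∫₀^∞ 4πr²|χ|² dr = 1, i.e. A² = (3·π·a_0^5)^(−1).
In terms of u = r/a_0 (A², 4π and the length scale all cancel between numerator and denominator), P = [∫_{1.1}^{∞} u^4·e^(-2·u) du] / [∫_{0}^{∞} u^4·e^(-2·u) du].
With ∫ u^4·e^(-2·u) du = -(u^4/2 + u^3 + 3·u^2/2 + 3·u/2 + 3/4)·e^(-2·u) + C, the region integral is ≈ 0.69563 and the full one is 3/4.
Taking the ratio yields P = 0.9275.

P ≈ 0.928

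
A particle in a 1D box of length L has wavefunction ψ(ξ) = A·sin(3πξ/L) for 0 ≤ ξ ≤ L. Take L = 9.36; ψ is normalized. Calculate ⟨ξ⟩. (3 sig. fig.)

⟨ξ⟩ ≈ 4.68

⟨ξ⟩ = ∫ ξ |ψ|² dξ over the full domain.
Since the A² factors cancel between numerator and denominator, ⟨ξ⟩ = L/2.
With L = 9.36, ⟨ξ⟩ = 4.680.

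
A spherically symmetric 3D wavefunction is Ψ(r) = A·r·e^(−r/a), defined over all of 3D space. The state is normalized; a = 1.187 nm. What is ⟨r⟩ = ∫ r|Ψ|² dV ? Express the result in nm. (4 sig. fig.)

⟨r⟩ ≈ 2.968 nm

By definition ⟨r⟩ = ∫ r |Ψ(r)|² 4πr² dr.
Since the A² factors cancel between numerator and denominator, ⟨r⟩ = 5·a/2.
With a = 1.187, ⟨r⟩ = 2.9675.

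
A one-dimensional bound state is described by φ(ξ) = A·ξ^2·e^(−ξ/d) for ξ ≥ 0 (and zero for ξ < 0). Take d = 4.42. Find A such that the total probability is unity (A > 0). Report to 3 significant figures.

A ≈ 0.0281

Normalization requires ∫|φ|² dξ = 1, integrated from 0 to ∞.
∫|φ|² dξ = A²·(3·d^5/4).
Setting this equal to 1 gives A² = 1/(3·d^5/4).
With d = 4.42: A² = 0.0007904 and A = 0.02811.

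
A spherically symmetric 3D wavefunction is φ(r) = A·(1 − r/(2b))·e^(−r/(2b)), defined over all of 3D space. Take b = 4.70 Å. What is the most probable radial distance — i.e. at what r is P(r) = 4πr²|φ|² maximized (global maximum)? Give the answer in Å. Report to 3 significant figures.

Set d/dr [P(r) = 4πr²|φ|²] = 0 and solve for r > 0.
This gives r = b·(√(5) + 3).
With b = 4.70, the most probable radial distance is 24.61 Å.

r ≈ 24.6 Å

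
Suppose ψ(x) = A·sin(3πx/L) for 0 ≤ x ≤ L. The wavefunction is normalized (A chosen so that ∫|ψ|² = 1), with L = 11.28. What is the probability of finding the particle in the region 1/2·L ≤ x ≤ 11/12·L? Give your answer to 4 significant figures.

P ≈ 0.4697

|ψ|² is the probability density, so P = ∫_{1/2·L}^{11/12·L} |ψ|² dx.
Since A² = 1/(L/2), this is the region integral divided by the full normalization integral.
Let u = x/L; then A² and the length scale cancel, so P = ∫_{1/2}^{11/12} sin(3·π·u)^2 du ÷ ∫_{0}^{1} sin(3·π·u)^2 du.
With ∫ sin(3·π·u)^2 du = u/2 - sin(6·π·u)/(12·π) + C, the region integral is 1/(12·π) + 5/24 and the full one is 1/2.
The result is P = (2 + 5·π)/(12·π).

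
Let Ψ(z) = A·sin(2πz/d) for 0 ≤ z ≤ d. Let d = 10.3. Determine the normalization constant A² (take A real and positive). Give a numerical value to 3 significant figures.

A^2 ≈ 0.194

Require ∫ |Ψ|² dz = 1 over the whole domain.
Using sin²θ = (1 − cos 2θ)/2, ∫|Ψ|² dz = A²·(d/2).
Hence A² = 1/[d/2].
Substituting d = 10.3 gives A² = 0.1942, so A = 0.4407.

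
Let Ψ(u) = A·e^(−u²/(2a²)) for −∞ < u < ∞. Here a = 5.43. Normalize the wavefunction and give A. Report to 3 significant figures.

We need A² ∫|f|² du = 1, taking the integral from −∞ to ∞.
Differentiating ∫e^(−αu²) du = √(π/α) under α to get the higher moments, ∫|Ψ|² du = A²·(√(π)·a).
So A² = (√(π)·a)^(−1).
Substituting a = 5.43 gives A² = 0.1039, so A = 0.3223.

A ≈ 0.322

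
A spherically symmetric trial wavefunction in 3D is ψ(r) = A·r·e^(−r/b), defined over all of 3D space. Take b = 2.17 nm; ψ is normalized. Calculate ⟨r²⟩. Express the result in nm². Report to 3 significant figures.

⟨r^2⟩ ≈ 35.3 nm^2

⟨r²⟩ = ∫ r^2 |ψ|² 4πr² dr over the full domain.
Since the A² factors cancel between numerator and denominator, ⟨r²⟩ = 15·b^2/2.
With b = 2.17, ⟨r^2⟩ = 35.32.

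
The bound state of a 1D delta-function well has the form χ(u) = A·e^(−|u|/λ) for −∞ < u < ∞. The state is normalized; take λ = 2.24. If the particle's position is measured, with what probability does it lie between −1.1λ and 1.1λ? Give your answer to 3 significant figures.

|χ|² is the probability density, so P = ∫_{−1.1λ}^{1.1λ} |χ|² du.
Since A² = 1/(λ), this is the region integral divided by the full normalization integral.
By symmetry take twice the u ≥ 0 contribution in numerator and denominator; the 2's cancel. In terms of t = u/λ (A² and the length scale cancel between numerator and denominator), P = [∫_{0}^{1.1} e^(-2·t) dt] / [∫_{0}^{∞} e^(-2·t) dt].
Using ∫ e^(-2·t) dt = -e^(-2·t)/2, the numerator is 1/2 - e^(-11/5)/2 and the denominator is 1/2.
Evaluating gives P = 0.8892.

P ≈ 0.889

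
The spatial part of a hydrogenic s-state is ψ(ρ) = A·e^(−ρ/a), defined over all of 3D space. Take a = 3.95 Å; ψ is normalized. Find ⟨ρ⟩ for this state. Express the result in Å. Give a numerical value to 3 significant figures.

⟨ρ⟩ = ∫ ρ |ψ|² 4πρ² dρ over the full domain.
Evaluating both integrals, ⟨ρ⟩ = 3·a/2.
Putting a = 3.95 gives 5.925.

⟨ρ⟩ ≈ 5.93 Å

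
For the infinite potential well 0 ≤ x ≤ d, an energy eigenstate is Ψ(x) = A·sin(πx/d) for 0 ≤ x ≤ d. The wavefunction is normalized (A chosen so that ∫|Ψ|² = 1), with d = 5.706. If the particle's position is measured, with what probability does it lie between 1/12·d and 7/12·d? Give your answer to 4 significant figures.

P = ∫_{1/12·d}^{7/12·d} |Ψ(x)|² dx.
With A² fixed by ∫|Ψ|² = 1, i.e. A² = (d/2)^(−1), substitute and integrate.
In terms of u = x/d (A² and the length scale cancel between numerator and denominator), P = [∫_{1/12}^{7/12} sin(π·u)^2 du] / [∫_{0}^{1} sin(π·u)^2 du].
With ∫ sin(π·u)^2 du = u/2 - sin(2·π·u)/(4·π) + C, the region integral is 1/(4·π) + 1/4 and the full one is 1/2.
This works out to P = (1 + π)/(2·π).

P ≈ 0.6592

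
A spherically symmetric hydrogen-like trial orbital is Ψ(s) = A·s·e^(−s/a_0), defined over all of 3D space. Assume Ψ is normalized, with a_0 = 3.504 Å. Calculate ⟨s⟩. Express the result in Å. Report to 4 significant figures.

⟨s⟩ ≈ 8.760 Å

⟨s⟩ = ∫ s |Ψ|² 4πs² ds over the full domain.
Recall ∫₀^∞ s^m e^(−s/β) ds = m!·β^(m+1), since the A² factors cancel between numerator and denominator, ⟨s⟩ = 5·a_0/2.
With a_0 = 3.504, ⟨s⟩ = 8.7600.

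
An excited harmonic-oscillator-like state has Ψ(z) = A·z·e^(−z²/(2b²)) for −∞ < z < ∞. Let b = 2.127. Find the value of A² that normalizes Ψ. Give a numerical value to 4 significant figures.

A^2 ≈ 0.1173

Require ∫ |Ψ|² dz = 1 over the whole domain.
Using the Gaussian integral ∫_{−∞}^{∞} e^(−αz²) dz = √(π/α), the integral (without the A² prefactor) comes out to √(π)·b^3/2.
So A² = (√(π)·b^3/2)^(−1).
Plugging in b = 2.127 yields A = 0.34243.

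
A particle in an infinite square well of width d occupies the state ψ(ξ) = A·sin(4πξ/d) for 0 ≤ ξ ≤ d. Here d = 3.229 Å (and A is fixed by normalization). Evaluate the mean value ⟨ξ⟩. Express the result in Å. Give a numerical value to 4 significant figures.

⟨ξ⟩ = ∫ ξ |ψ|² dξ over the full domain.
Using sin²θ = (1 − cos 2θ)/2, evaluating both integrals, ⟨ξ⟩ = d/2.
With d = 3.229, ⟨ξ⟩ = 1.6145.

⟨ξ⟩ ≈ 1.615 Å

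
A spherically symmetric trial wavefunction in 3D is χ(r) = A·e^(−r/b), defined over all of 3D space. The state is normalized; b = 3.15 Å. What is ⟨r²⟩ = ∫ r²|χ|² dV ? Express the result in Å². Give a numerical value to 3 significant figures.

⟨r^2⟩ ≈ 29.8 Å^2

By definition ⟨r²⟩ = ∫ r^2 |χ(r)|² 4πr² dr.
Using ∫₀^∞ rⁿ e^(−αr) dr = n!/αⁿ⁺¹, since the A² factors cancel between numerator and denominator, ⟨r²⟩ = 3·b^2.
With b = 3.15, ⟨r^2⟩ = 29.77.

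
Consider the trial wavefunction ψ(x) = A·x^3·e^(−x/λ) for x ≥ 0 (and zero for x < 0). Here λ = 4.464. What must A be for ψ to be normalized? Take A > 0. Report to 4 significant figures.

Require ∫ |ψ|² dx = 1 over the whole domain.
Recall ∫₀^∞ x^m e^(−x/β) dx = m!·β^(m+1), ∫|ψ|² dx = A²·(45·λ^7/8).
Hence A² = 1/[45·λ^7/8].
Substituting λ = 4.464 gives A² = 0.0000050328, so A = 0.0022434.

A ≈ 0.002243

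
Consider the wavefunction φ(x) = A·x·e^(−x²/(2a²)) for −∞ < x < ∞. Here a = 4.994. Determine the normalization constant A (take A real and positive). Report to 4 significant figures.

Require ∫ |φ|² dx = 1 over the whole domain.
Carrying out the integral gives A² · √(π)·a^3/2.
Setting this equal to 1 gives A² = 1/(√(π)·a^3/2).
Plugging in a = 4.994 yields A = 0.095182.

A ≈ 0.09518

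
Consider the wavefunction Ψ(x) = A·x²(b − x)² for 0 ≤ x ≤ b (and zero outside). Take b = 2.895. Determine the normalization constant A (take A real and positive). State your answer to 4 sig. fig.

Normalization requires ∫|Ψ|² dx = 1, integrated from 0 to b.
Expanding the polynomial and integrating term by term, the integral (without the A² prefactor) comes out to b^9/630.
Plugging in b = 2.895 yields A = 0.21002.

A ≈ 0.2100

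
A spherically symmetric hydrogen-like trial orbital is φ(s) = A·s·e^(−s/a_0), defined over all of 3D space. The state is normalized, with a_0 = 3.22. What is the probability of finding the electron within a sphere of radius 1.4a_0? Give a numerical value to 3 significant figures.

With dV = 4πs²ds, the probability is ∫|φ|² dV over s ≤ 1.4a_0.
Normalization gives A² = 1/(3·π·a_0^5).
In terms of u = s/a_0 (A², 4π and the length scale all cancel between numerator and denominator), P = [∫_{0}^{1.4} u^4·e^(-2·u) du] / [∫_{0}^{∞} u^4·e^(-2·u) du].
An antiderivative of u^4·e^(-2·u) is -(u^4/2 + u^3 + 3·u^2/2 + 3·u/2 + 3/4)·e^(-2·u); evaluating from 0 to 1.4 gives ≈ 0.11424, while the full integral is 3/4.
The region integral divided by the full integral gives P = 0.1523.

P ≈ 0.152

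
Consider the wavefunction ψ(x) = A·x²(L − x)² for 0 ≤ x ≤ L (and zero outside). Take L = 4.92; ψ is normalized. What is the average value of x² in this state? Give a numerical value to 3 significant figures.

⟨x^2⟩ ≈ 6.60

The expectation value is the |ψ|²-weighted average of x^2: ∫ x^2|ψ|² dx.
Expanding the polynomial and integrating term by term, evaluating both integrals, ⟨x²⟩ = 3·L^2/11.
With L = 4.92, ⟨x^2⟩ = 6.602.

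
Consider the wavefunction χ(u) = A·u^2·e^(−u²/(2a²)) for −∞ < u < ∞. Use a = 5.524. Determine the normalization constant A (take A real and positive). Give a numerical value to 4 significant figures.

A ≈ 0.01209

Normalization requires ∫|χ|² du = 1, integrated from −∞ to ∞.
Carrying out the integral gives A² · 3·√(π)·a^5/4.
So A² = (3·√(π)·a^5/4)^(−1).
Plugging in a = 5.524 yields A = 0.012093.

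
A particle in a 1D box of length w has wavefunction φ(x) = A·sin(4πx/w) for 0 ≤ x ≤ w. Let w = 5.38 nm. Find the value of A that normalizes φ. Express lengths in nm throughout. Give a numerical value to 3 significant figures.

A ≈ 0.610 nm^(-1/2)

The normalization condition is ∫|φ|² dx = 1 from 0 to w.
The integral (without the A² prefactor) comes out to w/2.
Setting this equal to 1 gives A² = 1/(w/2).
Substituting w = 5.38 gives A² = 0.3717, so A = 0.6097.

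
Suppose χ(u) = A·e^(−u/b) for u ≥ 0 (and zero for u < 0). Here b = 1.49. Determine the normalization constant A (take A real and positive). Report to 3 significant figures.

The normalization condition is ∫|χ|² du = 1 from 0 to ∞.
Using ∫₀^∞ uⁿ e^(−αu) du = n!/αⁿ⁺¹, the integral (without the A² prefactor) comes out to b/2.
So A² = (b/2)^(−1).
Substituting b = 1.49 gives A² = 1.342, so A = 1.159.

A ≈ 1.16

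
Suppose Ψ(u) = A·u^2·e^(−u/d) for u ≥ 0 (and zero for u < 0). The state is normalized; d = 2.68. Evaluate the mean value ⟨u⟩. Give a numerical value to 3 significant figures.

By definition ⟨u⟩ = ∫ u |Ψ(u)|² du.
With ∫₀^∞ u^5 e^(−αu) du = 5!/α^6, evaluating both integrals, ⟨u⟩ = 5·d/2.
Putting d = 2.68 gives 6.700.

⟨u⟩ ≈ 6.70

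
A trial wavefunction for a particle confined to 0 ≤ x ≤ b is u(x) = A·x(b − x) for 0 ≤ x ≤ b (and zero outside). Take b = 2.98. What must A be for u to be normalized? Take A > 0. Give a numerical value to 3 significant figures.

A ≈ 0.357

Require ∫ |u|² dx = 1 over the whole domain.
The integral (without the A² prefactor) comes out to b^5/30.
Substituting b = 2.98 gives A² = 0.1277, so A = 0.3573.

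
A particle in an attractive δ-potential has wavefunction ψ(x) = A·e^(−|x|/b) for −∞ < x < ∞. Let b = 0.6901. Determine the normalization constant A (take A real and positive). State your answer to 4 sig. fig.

A ≈ 1.204

The normalization condition is ∫|ψ|² dx = 1 from −∞ to ∞.
Recall ∫₀^∞ x^m e^(−x/β) dx = m!·β^(m+1), the integral (without the A² prefactor) comes out to b.
Setting this equal to 1 gives A² = 1/(b).
Plugging in b = 0.6901 yields A = 1.2038.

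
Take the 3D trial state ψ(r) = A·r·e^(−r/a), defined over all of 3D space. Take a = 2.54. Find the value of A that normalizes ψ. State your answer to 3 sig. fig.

We need A² ∫|f|² 4πr² dr = 1, taking the integral from 0 to ∞.
The integral (without the A² prefactor) comes out to 3·π·a^5.
Hence A² = 1/[3·π·a^5].
With a = 2.54: A² = 0.001004 and A = 0.03168.

A ≈ 0.0317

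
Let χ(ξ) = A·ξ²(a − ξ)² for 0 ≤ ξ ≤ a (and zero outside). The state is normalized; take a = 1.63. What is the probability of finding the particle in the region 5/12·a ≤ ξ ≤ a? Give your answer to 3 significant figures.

P ≈ 0.698

|χ|² is the probability density, so P = ∫_{5/12·a}^{a} |χ|² dξ.
With A² fixed by ∫|χ|² = 1, i.e. A² = (a^9/630)^(−1), substitute and integrate.
In terms of u = ξ/a (A² and the length scale cancel between numerator and denominator), P = [∫_{5/12}^{1} u^4·(1 - u)^4 du] / [∫_{0}^{1} u^4·(1 - u)^4 du].
An antiderivative of u^4·(1 - u)^4 is u^5·(70·u^4 - 315·u^3 + 540·u^2 - 420·u + 126)/630; evaluating from 5/12 to 1 gives ≈ 0.0011074, while the full integral is 1/630.
This works out to P = 0.6977.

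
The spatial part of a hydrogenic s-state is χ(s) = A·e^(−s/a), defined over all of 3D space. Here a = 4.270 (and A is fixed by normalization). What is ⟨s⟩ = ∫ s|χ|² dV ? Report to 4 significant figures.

⟨s⟩ = ∫ s |χ|² 4πs² ds over the full domain.
Using ∫₀^∞ sⁿ e^(−αs) ds = n!/αⁿ⁺¹, evaluating both integrals, ⟨s⟩ = 3·a/2.
Putting a = 4.270 gives 6.4050.

⟨s⟩ ≈ 6.405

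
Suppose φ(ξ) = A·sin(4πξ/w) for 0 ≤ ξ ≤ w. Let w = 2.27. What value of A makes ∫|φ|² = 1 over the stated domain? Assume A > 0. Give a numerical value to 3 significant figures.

The normalization condition is ∫|φ|² dξ = 1 from 0 to w.
The integral (without the A² prefactor) comes out to w/2.
Setting this equal to 1 gives A² = 1/(w/2).
Substituting w = 2.27 gives A² = 0.8811, so A = 0.9386.

A ≈ 0.939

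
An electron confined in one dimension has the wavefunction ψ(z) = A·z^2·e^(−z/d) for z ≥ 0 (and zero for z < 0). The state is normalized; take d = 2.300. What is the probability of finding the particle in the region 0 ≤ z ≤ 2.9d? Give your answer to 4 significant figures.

P ≈ 0.6873

|ψ|² is the probability density, so P = ∫_{0}^{2.9d} |ψ|² dz.
The normalization integral ∫|ψ|²dz over the whole domain equals 3·d^5/4·A², and A² cancels in the ratio.
Let u = z/d; then A² and the length scale cancel, so P = ∫_{0}^{2.9} u^4·e^(-2·u) du ÷ ∫_{0}^{∞} u^4·e^(-2·u) du.
With ∫ u^4·e^(-2·u) du = -(u^4/2 + u^3 + 3·u^2/2 + 3·u/2 + 3/4)·e^(-2·u) + C, the region integral is ≈ 0.515461 and the full one is 3/4.
This works out to P = 0.68728.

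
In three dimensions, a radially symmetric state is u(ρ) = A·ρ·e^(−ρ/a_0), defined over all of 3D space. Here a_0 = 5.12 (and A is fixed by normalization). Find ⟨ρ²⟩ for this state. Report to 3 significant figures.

⟨ρ^2⟩ ≈ 197

By definition ⟨ρ²⟩ = ∫ ρ^2 |u(ρ)|² 4πρ² dρ.
Using ∫₀^∞ ρⁿ e^(−αρ) dρ = n!/αⁿ⁺¹, since the A² factors cancel between numerator and denominator, ⟨ρ²⟩ = 15·a_0^2/2.
Putting a_0 = 5.12 gives 196.6.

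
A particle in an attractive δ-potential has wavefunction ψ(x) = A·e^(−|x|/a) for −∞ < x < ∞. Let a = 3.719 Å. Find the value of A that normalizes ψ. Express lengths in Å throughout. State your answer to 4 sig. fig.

A ≈ 0.5185 Å^(-1/2)

The normalization condition is ∫|ψ|² dx = 1 from −∞ to ∞.
Recall ∫₀^∞ x^m e^(−x/β) dx = m!·β^(m+1), with ψ = A·e^(−|x|/a), the integral evaluates to A²·[a].
Setting this equal to 1 gives A² = 1/(a).
Plugging in a = 3.719 yields A = 0.51855.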